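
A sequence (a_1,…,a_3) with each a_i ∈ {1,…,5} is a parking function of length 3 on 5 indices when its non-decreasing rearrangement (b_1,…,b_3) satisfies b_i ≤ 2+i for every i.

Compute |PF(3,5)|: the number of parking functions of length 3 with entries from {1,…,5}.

108

Count = 3·6^2 = 3 · 36 = 108 (Pollak)
E.g. (4,3,3) → sorted (3,3,4): b_i ≤ 2+i ∀i, a PF.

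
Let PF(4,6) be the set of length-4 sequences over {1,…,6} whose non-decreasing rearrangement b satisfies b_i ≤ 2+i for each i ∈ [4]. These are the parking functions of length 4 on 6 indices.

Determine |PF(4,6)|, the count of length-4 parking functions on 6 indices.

1029

|PF(4,6)| = (7−4)·7^(4−1) = 3×343 = 1029
Check (4,2,4,6) → sorted (2,4,4,6): b_i ≤ 2+i ∀i, a PF.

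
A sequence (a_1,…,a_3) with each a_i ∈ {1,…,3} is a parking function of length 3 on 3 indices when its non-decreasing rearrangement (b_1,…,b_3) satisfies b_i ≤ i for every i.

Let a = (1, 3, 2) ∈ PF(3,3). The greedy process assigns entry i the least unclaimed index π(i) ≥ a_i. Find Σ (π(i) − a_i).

0

Σπ = 3·4/2 = 6 (π permutes [3]); Σa = 1+3+2 = 6; disp = 6−6 = 0.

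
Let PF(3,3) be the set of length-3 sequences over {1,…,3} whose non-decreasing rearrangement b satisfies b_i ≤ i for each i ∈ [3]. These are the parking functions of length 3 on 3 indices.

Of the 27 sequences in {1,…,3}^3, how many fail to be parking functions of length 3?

|PF(3,3)| = (4−3)·4^(3−1) = 1×16 = 16 [KW]
One tuple (3,3,2) → sorted (2,3,3): b_1=2>1, not a PF.
3^3 − 16 = 27 − 16 = 11

11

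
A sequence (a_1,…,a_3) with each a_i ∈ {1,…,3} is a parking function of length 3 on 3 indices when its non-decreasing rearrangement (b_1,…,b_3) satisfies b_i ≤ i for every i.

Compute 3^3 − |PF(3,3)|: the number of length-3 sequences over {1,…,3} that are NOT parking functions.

11

Count = 1·4^2 = 1×16 = 16 [KW]
One tuple (2,2,2) → sorted (2,2,2): b_1=2>1, not a PF.
Total 27; non-PF = 27−16 = 11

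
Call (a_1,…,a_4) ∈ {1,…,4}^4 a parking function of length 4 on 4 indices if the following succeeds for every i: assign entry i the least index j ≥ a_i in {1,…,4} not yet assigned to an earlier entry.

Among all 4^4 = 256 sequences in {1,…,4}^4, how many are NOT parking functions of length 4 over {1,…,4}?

131

#PF = (5−4)·5^(4−1) = 1×125 = 125 (Konheim–Weiss)
Example (4,4,1,4) → sorted (1,4,4,4): b_2=4>2, not a PF.
So 256 − 125 = 131 fail.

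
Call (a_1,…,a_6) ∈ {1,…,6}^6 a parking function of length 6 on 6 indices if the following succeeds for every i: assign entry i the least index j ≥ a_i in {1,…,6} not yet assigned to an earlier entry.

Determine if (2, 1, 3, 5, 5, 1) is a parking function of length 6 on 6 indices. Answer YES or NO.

YES

Sorted: b = (1, 1, 2, 3, 5, 5).
  b_1=1 ≤ 1
  b_2=1 ≤ 2
  b_3=2 ≤ 3
  b_4=3 ≤ 4
  b_5=5 ≤ 5
  b_6=5 ≤ 6
All bounds hold ⇒ YES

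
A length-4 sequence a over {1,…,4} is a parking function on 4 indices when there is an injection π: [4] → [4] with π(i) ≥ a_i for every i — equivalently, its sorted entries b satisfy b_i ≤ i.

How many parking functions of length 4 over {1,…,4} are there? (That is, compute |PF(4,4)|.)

#PF = (5−4)·5^(4−1) = 1×125 = 125 (Konheim–Weiss)
One tuple (3,1,1,1) → sorted (1,1,1,3): b_i ≤ i ∀i, a PF.

125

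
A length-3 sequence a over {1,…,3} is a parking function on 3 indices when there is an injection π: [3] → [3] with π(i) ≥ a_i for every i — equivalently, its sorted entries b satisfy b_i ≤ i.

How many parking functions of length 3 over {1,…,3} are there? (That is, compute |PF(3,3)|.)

#PF = (4−3)·4^(3−1) = 1 · 16 = 16
E.g. (1,1,2) → sorted (1,1,2): b_i ≤ i ∀i, a PF.

16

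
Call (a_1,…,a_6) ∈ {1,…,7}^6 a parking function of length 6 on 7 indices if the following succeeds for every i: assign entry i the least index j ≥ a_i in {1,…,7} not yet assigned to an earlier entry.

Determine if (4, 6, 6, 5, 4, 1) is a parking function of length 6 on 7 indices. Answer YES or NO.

NO

Rearranged: b = (1, 4, 4, 5, 6, 6).
  b_1=1 ≤ 2
  b_2=4 > 3
  fails at i=2 ⇒ NO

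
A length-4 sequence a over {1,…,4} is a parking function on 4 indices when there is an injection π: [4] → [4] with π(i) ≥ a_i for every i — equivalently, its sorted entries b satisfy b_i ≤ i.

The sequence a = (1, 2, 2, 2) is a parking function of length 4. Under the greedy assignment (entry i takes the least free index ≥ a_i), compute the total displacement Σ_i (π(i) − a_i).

3

Σπ(i) = 1+…+4 = 10; Σa = 1+2+2+2 = 7; disp = 10−7 = 3.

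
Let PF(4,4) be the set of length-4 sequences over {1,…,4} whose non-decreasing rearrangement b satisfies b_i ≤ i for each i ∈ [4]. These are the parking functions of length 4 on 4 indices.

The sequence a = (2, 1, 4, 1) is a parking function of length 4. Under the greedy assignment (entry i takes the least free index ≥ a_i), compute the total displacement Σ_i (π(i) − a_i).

2

Σπ = 10 ({1..4} each once); Σa = 2+1+4+1 = 8; disp = 10−8 = 2.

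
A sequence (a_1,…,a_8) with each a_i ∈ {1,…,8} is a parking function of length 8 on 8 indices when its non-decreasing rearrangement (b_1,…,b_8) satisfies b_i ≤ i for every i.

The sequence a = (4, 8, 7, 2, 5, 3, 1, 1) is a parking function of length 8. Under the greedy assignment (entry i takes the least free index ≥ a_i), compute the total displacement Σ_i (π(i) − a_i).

5

Σπ = 8·9/2 = 36 (π permutes [8]); Σa = 4+8+7+2+5+3+1+1 = 31; disp = 36−31 = 5.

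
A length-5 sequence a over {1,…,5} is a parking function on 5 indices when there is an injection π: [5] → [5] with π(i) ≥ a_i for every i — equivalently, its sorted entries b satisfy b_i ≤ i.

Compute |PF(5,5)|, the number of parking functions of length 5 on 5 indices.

Count = 1·6^4 = 1·1296 = 1296 (Konheim–Weiss)
Example (1,4,4,1,1) → sorted (1,1,1,4,4): b_i ≤ i ∀i, a PF.

1296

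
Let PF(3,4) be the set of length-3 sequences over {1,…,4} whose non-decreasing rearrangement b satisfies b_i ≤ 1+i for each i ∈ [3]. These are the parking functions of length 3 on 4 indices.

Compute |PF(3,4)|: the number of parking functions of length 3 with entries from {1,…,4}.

50

|PF| = 2·5^2 = 2·25 = 50 (Konheim–Weiss)
E.g. (1,3,3) → sorted (1,3,3): b_i ≤ 1+i ∀i, a PF.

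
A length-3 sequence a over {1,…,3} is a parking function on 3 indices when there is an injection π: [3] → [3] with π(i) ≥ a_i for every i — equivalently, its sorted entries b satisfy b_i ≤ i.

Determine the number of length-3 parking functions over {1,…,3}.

Count = (3−3+1)·(3+1)^(3−1) = 1·16 = 16 (Pollak)
One tuple (1,2,3) → sorted (1,2,3): b_i ≤ i ∀i, a PF.

16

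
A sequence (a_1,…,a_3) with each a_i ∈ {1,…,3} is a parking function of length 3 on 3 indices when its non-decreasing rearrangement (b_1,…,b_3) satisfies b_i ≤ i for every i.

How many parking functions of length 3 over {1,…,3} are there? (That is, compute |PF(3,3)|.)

16

|PF(3,3)| = (3−3+1)·(3+1)^(3−1) = 1×16 = 16 (Konheim–Weiss)
Example (3,1,1) → sorted (1,1,3): b_i ≤ i ∀i, a PF.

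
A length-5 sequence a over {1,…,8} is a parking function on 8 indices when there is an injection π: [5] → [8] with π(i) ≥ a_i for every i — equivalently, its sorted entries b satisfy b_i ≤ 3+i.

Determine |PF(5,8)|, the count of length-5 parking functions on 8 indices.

26244

|PF| = (9−5)·9^(5−1) = 4×6561 = 26244
E.g. (2,8,2,2,1) → sorted (1,2,2,2,8): b_i ≤ 3+i ∀i, a PF.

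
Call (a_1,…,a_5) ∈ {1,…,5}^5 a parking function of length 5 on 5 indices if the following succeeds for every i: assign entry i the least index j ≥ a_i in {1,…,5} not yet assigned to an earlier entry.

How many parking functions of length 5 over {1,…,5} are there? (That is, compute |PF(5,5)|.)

1296

Count = (6−5)·6^(5−1) = 1×1296 = 1296 (Pollak)
Example (4,1,5,1,1) → sorted (1,1,1,4,5): b_i ≤ i ∀i, a PF.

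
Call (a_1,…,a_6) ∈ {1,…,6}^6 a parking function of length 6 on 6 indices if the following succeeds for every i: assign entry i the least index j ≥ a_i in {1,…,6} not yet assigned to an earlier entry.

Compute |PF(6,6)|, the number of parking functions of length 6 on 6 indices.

16807

|PF| = (6−6+1)·(6+1)^(6−1) = 1 · 16807 = 16807
One tuple (2,6,1,4,5,1) → sorted (1,1,2,4,5,6): b_i ≤ i ∀i, a PF.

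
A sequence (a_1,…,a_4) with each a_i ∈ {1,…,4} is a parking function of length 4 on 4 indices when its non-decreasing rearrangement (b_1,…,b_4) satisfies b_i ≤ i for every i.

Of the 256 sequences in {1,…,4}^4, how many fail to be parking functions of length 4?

131

#PF = (4+1−4)·(4+1)^{4−1} = 1 · 125 = 125 [KW]
Check (2,4,4,3) → sorted (2,3,4,4): b_1=2>1, not a PF.
So 256 − 125 = 131 fail.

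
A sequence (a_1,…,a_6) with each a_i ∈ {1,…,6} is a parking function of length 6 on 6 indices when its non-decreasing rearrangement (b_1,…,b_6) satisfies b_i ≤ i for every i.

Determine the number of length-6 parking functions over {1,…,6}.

|PF| = (6−6+1)·(6+1)^(6−1) = 1 · 16807 = 16807
Example (3,6,1,3,4,2) → sorted (1,2,3,3,4,6): b_i ≤ i ∀i, a PF.

16807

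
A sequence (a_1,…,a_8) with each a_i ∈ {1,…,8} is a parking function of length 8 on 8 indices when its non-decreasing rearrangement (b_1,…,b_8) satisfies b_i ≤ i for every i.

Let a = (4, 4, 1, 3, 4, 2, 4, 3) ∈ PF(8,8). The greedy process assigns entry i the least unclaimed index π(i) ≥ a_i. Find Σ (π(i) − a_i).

11

Σπ = 8·9/2 = 36 (π permutes [8]); Σa = 4+4+1+3+4+2+4+3 = 25; disp = 36−25 = 11.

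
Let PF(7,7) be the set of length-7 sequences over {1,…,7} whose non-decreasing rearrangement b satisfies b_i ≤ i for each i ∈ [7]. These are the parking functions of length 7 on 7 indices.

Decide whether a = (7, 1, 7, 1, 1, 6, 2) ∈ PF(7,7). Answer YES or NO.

NO

Rearranged: b = (1, 1, 1, 2, 6, 7, 7).
  b_1=1 ≤ 1
  b_2=1 ≤ 2
  b_3=1 ≤ 3
  b_4=2 ≤ 4
  b_5=6 > 5
  fails at i=5 ⇒ NO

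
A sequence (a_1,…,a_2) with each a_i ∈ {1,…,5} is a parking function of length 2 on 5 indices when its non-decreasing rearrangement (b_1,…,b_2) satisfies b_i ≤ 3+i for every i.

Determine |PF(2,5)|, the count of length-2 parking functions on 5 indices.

24

#PF = (5−2+1)·(5+1)^(2−1) = 4 · 6 = 24
E.g. (3,3) → sorted (3,3): b_i ≤ 3+i ∀i, a PF.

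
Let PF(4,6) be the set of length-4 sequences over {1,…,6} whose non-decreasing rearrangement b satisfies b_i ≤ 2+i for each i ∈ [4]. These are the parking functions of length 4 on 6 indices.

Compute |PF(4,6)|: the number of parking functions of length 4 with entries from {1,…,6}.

|PF| = (7−4)·7^(4−1) = 3·343 = 1029 (Konheim–Weiss)
One tuple (4,6,2,2) → sorted (2,2,4,6): b_i ≤ 2+i ∀i, a PF.

1029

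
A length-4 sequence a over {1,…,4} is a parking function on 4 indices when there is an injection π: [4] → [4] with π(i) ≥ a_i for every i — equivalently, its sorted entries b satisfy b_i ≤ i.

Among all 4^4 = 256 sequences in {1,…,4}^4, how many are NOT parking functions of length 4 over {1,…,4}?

131

|PF(4,4)| = (4−4+1)·(4+1)^(4−1) = 1·125 = 125 [KW]
Check (4,3,3,4) → sorted (3,3,4,4): b_1=3>1, not a PF.
Total 256; non-PF = 256−125 = 131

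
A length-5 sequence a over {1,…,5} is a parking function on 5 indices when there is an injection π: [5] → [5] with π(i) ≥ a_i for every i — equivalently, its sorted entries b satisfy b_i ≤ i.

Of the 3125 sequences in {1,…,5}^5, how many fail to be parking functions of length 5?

1829

Count = 1·6^4 = 1·1296 = 1296 [KW]
Check (4,3,2,3,4) → sorted (2,3,3,4,4): b_1=2>1, not a PF.
Total 3125; non-PF = 3125−1296 = 1829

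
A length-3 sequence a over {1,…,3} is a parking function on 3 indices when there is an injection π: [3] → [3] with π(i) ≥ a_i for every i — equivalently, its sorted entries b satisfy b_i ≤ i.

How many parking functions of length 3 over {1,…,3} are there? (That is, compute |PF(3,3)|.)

16

|PF(3,3)| = 1·4^2 = 1 · 16 = 16 (Konheim–Weiss)
Example (1,3,1) → sorted (1,1,3): b_i ≤ i ∀i, a PF.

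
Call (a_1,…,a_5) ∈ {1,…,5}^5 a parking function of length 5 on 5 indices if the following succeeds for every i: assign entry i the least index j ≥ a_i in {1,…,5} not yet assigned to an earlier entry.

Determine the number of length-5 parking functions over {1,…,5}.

|PF| = (6−5)·6^(5−1) = 1·1296 = 1296 (Konheim–Weiss)
One tuple (2,5,1,1,4) → sorted (1,1,2,4,5): b_i ≤ i ∀i, a PF.

1296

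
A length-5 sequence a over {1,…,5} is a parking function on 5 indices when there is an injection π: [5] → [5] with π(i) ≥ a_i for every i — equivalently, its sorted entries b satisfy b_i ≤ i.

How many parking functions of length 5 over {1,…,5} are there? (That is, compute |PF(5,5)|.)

|PF(5,5)| = 1·6^4 = 1·1296 = 1296
One tuple (5,2,1,4,1) → sorted (1,1,2,4,5): b_i ≤ i ∀i, a PF.

1296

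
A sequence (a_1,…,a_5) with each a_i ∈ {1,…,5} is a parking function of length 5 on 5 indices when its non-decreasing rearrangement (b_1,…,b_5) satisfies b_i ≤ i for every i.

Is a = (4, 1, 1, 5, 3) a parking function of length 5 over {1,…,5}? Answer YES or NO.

YES

Rearranged: b = (1, 1, 3, 4, 5).
  b_1=1 ≤ 1
  b_2=1 ≤ 2
  b_3=3 ≤ 3
  b_4=4 ≤ 4
  b_5=5 ≤ 5
All bounds hold ⇒ YES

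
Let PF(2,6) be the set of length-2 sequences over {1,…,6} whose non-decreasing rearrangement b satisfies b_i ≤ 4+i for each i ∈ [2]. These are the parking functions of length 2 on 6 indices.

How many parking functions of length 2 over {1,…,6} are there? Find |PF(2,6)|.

|PF| = 5·7^1 = 5 · 7 = 35 (Pollak)
Check (6,4) → sorted (4,6): b_i ≤ 4+i ∀i, a PF.

35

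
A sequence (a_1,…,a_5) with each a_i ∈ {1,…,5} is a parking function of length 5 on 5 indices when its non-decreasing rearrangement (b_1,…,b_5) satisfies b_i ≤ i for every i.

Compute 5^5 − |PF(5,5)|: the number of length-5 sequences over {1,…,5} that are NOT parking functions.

1829

Count = (5−5+1)·(5+1)^(5−1) = 1 · 1296 = 1296 (Konheim–Weiss)
Example (2,5,5,5,2) → sorted (2,2,5,5,5): b_1=2>1, not a PF.
5^5 − 1296 = 3125 − 1296 = 1829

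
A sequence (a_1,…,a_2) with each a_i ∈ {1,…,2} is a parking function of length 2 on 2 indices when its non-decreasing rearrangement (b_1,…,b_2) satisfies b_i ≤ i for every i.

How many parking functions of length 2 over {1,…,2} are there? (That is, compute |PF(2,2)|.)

3

|PF(2,2)| = 1·3^1 = 1·3 = 3 (Pollak)
Check (1,1) → sorted (1,1): b_i ≤ i ∀i, a PF.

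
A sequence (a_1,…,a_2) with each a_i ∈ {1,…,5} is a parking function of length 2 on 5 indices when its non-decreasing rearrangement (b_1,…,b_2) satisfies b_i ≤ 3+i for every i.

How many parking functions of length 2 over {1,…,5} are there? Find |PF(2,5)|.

24

#PF = (5+1−2)·(5+1)^{2−1} = 4·6 = 24 [KW]
E.g. (1,2) → sorted (1,2): b_i ≤ 3+i ∀i, a PF.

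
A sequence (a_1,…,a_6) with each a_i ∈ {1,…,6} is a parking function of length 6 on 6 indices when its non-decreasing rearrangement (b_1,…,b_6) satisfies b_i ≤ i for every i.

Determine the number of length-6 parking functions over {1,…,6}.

16807

Count = (7−6)·7^(6−1) = 1×16807 = 16807 [KW]
One tuple (1,2,3,3,5,5) → sorted (1,2,3,3,5,5): b_i ≤ i ∀i, a PF.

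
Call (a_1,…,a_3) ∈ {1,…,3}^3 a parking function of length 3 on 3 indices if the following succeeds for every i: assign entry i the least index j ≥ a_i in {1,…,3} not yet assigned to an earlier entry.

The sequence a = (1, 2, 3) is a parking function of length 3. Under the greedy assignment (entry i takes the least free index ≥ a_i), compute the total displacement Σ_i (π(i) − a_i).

Σπ = 3·4/2 = 6 (π permutes [3]); Σa = 1+2+3 = 6; disp = 6−6 = 0.

0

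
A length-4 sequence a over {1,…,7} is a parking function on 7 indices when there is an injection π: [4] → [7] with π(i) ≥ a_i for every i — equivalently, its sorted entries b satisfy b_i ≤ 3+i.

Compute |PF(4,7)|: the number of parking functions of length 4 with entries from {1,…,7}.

2048

|PF| = (7+1−4)·(7+1)^{4−1} = 4·512 = 2048
One tuple (6,5,1,4) → sorted (1,4,5,6): b_i ≤ 3+i ∀i, a PF.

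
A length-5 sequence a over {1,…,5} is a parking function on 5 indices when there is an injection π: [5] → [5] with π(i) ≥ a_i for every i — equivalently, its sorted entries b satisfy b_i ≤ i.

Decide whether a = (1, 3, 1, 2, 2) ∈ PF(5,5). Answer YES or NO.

Sorted: b = (1, 1, 2, 2, 3).
  b_1=1 ≤ 1
  b_2=1 ≤ 2
  b_3=2 ≤ 3
  b_4=2 ≤ 4
  b_5=3 ≤ 5
All bounds hold ⇒ YES

YES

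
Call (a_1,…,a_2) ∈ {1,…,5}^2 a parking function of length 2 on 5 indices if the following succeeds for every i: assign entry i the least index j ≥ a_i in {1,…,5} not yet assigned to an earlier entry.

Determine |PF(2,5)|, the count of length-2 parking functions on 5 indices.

24

|PF(2,5)| = (5+1−2)·(5+1)^{2−1} = 4 · 6 = 24 (Pollak)
One tuple (1,1) → sorted (1,1): b_i ≤ 3+i ∀i, a PF.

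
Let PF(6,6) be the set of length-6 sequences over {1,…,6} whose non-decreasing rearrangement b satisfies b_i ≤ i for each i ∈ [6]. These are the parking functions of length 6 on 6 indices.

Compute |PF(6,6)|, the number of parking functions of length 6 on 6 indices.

16807

#PF = (6+1−6)·(6+1)^{6−1} = 1×16807 = 16807 (Pollak)
Check (1,4,3,3,2,5) → sorted (1,2,3,3,4,5): b_i ≤ i ∀i, a PF.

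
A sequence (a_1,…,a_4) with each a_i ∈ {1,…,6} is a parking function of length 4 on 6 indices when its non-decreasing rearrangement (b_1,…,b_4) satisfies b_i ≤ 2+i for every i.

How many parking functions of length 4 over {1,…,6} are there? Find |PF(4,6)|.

Count = (7−4)·7^(4−1) = 3 · 343 = 1029 [KW]
Example (1,5,4,5) → sorted (1,4,5,5): b_i ≤ 2+i ∀i, a PF.

1029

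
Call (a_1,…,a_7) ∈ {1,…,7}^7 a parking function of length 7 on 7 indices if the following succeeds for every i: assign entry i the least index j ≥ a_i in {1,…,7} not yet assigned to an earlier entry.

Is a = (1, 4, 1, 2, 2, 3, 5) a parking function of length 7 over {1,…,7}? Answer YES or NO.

YES

Order a: b = (1, 1, 2, 2, 3, 4, 5).
  b_1=1 ≤ 1
  b_2=1 ≤ 2
  b_3=2 ≤ 3
  b_4=2 ≤ 4
  b_5=3 ≤ 5
  b_6=4 ≤ 6
  b_7=5 ≤ 7
All bounds hold ⇒ YES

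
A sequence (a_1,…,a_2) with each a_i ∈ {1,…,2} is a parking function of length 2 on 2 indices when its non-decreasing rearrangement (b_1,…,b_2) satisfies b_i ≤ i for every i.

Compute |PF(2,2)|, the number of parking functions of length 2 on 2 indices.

3

Count = 1·3^1 = 1 · 3 = 3 (Pollak)
One tuple (2,1) → sorted (1,2): b_i ≤ i ∀i, a PF.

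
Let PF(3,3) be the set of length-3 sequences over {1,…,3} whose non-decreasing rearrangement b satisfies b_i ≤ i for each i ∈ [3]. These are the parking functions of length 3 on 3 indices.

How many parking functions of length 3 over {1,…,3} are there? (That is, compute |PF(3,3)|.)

|PF(3,3)| = (3+1−3)·(3+1)^{3−1} = 1·16 = 16 (Konheim–Weiss)
Check (3,1,1) → sorted (1,1,3): b_i ≤ i ∀i, a PF.

16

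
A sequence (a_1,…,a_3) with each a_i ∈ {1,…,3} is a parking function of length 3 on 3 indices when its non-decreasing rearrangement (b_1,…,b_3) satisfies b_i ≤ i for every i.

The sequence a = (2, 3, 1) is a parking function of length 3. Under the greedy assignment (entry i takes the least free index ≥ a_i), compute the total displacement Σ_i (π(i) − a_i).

Σπ = 6 ({1..3} each once); Σa = 2+3+1 = 6; disp = 6−6 = 0.

0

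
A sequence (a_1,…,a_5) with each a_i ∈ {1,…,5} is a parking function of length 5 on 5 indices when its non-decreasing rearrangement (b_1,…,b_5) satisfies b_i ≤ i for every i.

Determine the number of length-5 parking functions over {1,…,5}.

#PF = (5+1−5)·(5+1)^{5−1} = 1×1296 = 1296
E.g. (3,2,4,5,1) → sorted (1,2,3,4,5): b_i ≤ i ∀i, a PF.

1296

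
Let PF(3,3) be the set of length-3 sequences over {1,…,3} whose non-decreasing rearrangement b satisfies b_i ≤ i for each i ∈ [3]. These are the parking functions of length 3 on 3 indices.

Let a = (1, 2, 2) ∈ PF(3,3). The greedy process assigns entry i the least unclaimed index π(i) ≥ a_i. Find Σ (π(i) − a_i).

1

Σπ = 6 ({1..3} each once); Σa = 1+2+2 = 5; disp = 6−5 = 1.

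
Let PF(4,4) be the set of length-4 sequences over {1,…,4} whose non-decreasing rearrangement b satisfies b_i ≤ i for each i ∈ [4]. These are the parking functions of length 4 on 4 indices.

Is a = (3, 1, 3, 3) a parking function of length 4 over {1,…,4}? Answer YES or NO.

Rearranged: b = (1, 3, 3, 3).
  b_1=1 ≤ 1
  b_2=3 > 2
  fails at i=2 ⇒ NO

NO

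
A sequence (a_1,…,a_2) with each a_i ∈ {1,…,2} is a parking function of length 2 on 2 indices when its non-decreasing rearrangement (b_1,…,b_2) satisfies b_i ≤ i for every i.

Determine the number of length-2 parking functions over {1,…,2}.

3

|PF(2,2)| = 1·3^1 = 1 · 3 = 3
Example (2,1) → sorted (1,2): b_i ≤ i ∀i, a PF.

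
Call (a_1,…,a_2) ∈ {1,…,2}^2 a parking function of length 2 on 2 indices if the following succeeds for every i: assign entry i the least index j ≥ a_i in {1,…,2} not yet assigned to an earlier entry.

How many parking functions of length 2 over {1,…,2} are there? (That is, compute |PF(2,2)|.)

|PF(2,2)| = (2−2+1)·(2+1)^(2−1) = 1·3 = 3 (Pollak)
Check (1,2) → sorted (1,2): b_i ≤ i ∀i, a PF.

3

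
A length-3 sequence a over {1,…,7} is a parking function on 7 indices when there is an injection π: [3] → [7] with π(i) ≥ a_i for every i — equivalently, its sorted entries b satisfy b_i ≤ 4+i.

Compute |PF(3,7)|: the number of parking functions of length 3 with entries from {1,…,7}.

320

|PF| = (7+1−3)·(7+1)^{3−1} = 5 · 64 = 320 (Konheim–Weiss)
Example (2,7,5) → sorted (2,5,7): b_i ≤ 4+i ∀i, a PF.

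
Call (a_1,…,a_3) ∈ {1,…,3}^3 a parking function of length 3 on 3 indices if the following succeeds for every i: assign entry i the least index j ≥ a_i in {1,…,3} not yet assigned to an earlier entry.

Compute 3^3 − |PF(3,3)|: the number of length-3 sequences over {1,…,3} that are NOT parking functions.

11

#PF = 1·4^2 = 1·16 = 16 [KW]
Check (3,2,2) → sorted (2,2,3): b_1=2>1, not a PF.
So 27 − 16 = 11 fail.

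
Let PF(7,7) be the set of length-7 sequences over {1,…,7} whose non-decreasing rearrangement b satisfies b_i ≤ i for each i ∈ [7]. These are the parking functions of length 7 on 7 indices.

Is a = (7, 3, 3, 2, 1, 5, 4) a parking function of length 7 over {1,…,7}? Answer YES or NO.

Rearranged: b = (1, 2, 3, 3, 4, 5, 7).
  b_1=1 ≤ 1
  b_2=2 ≤ 2
  b_3=3 ≤ 3
  b_4=3 ≤ 4
  b_5=4 ≤ 5
  b_6=5 ≤ 6
  b_7=7 ≤ 7
All bounds hold ⇒ YES

YES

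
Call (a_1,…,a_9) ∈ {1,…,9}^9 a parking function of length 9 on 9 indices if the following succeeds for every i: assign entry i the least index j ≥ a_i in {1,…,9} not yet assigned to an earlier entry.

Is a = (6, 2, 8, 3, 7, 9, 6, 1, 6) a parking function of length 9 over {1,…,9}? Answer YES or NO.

Sorted: b = (1, 2, 3, 6, 6, 6, 7, 8, 9).
  b_1=1 ≤ 1
  b_2=2 ≤ 2
  b_3=3 ≤ 3
  b_4=6 > 4
  fails at i=4 ⇒ NO

NO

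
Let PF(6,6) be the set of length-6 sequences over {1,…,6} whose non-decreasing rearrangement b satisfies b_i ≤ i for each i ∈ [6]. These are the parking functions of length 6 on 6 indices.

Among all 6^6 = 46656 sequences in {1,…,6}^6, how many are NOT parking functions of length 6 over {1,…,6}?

Count = (6+1−6)·(6+1)^{6−1} = 1 · 16807 = 16807 (Konheim–Weiss)
E.g. (5,6,4,3,6,6) → sorted (3,4,5,6,6,6): b_1=3>1, not a PF.
6^6 − 16807 = 46656 − 16807 = 29849

29849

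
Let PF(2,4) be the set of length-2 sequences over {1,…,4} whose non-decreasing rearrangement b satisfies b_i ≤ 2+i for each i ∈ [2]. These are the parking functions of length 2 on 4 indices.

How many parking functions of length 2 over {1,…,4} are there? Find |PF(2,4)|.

|PF(2,4)| = (4+1−2)·(4+1)^{2−1} = 3 · 5 = 15 (Konheim–Weiss)
Check (4,2) → sorted (2,4): b_i ≤ 2+i ∀i, a PF.

15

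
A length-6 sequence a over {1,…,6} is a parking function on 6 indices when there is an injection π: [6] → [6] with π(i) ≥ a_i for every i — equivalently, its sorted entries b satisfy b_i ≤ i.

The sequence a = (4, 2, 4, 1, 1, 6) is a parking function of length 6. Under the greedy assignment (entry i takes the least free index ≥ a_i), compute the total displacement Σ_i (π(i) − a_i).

Σπ(i) = 1+…+6 = 21; Σa = 4+2+4+1+1+6 = 18; disp = 21−18 = 3.

3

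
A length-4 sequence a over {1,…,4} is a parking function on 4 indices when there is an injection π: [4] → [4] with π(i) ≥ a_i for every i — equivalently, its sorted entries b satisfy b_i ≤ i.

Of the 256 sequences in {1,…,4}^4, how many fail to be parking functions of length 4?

131

|PF(4,4)| = (4+1−4)·(4+1)^{4−1} = 1×125 = 125 (Pollak)
One tuple (2,2,2,4) → sorted (2,2,2,4): b_1=2>1, not a PF.
Total 256; non-PF = 256−125 = 131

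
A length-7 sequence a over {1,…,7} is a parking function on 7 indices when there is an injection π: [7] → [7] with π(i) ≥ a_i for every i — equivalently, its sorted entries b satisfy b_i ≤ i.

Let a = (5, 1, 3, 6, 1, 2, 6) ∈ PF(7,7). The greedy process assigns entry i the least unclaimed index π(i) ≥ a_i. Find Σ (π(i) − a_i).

Σπ(i) = 1+…+7 = 28; Σa = 5+1+3+6+1+2+6 = 24; disp = 28−24 = 4.

4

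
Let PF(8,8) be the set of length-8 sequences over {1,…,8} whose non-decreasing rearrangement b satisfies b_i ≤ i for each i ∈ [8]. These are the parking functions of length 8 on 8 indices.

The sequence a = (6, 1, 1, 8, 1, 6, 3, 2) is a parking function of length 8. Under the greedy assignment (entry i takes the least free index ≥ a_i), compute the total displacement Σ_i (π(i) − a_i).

8

Σπ = 8·9/2 = 36 (π permutes [8]); Σa = 6+1+1+8+1+6+3+2 = 28; disp = 36−28 = 8.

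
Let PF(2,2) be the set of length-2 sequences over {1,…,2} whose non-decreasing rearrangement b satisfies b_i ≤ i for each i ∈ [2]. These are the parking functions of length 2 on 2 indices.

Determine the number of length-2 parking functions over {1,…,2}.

Count = 1·3^1 = 1 · 3 = 3 (Konheim–Weiss)
Example (1,1) → sorted (1,1): b_i ≤ i ∀i, a PF.

3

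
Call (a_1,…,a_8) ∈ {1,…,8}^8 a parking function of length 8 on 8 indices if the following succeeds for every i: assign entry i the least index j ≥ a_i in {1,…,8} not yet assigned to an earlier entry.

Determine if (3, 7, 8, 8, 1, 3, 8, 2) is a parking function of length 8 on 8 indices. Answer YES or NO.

Sorted: b = (1, 2, 3, 3, 7, 8, 8, 8).
  b_1=1 ≤ 1
  b_2=2 ≤ 2
  b_3=3 ≤ 3
  b_4=3 ≤ 4
  b_5=7 > 5
  fails at i=5 ⇒ NO

NO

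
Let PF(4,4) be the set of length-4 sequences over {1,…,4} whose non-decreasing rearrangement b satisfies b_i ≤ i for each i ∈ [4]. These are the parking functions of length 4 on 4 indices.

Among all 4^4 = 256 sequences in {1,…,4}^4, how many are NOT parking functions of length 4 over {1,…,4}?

|PF| = (5−4)·5^(4−1) = 1×125 = 125 (Pollak)
Check (4,3,3,3) → sorted (3,3,3,4): b_1=3>1, not a PF.
4^4 − 125 = 256 − 125 = 131

131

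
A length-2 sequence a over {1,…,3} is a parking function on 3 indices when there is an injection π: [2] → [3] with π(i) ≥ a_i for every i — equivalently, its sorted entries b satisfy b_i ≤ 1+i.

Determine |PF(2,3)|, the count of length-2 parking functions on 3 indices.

|PF| = (4−2)·4^(2−1) = 2×4 = 8 (Pollak)
E.g. (2,2) → sorted (2,2): b_i ≤ 1+i ∀i, a PF.

8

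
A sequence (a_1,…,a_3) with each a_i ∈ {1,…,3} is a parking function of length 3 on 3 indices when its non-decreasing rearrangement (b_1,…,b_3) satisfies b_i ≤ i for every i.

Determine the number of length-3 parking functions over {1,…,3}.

16

|PF| = (3+1−3)·(3+1)^{3−1} = 1×16 = 16 (Konheim–Weiss)
One tuple (1,3,2) → sorted (1,2,3): b_i ≤ i ∀i, a PF.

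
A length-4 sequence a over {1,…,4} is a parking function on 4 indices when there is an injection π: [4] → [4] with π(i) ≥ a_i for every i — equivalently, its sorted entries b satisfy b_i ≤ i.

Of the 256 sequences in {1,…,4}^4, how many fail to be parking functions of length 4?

131

|PF| = (4−4+1)·(4+1)^(4−1) = 1×125 = 125 (Pollak)
Check (4,1,2,4) → sorted (1,2,4,4): b_3=4>3, not a PF.
So 256 − 125 = 131 fail.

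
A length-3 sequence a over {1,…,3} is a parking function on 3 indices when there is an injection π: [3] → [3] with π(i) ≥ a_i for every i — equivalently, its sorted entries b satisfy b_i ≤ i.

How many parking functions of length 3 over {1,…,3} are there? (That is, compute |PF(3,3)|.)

16

#PF = (3+1−3)·(3+1)^{3−1} = 1·16 = 16 (Pollak)
E.g. (3,2,1) → sorted (1,2,3): b_i ≤ i ∀i, a PF.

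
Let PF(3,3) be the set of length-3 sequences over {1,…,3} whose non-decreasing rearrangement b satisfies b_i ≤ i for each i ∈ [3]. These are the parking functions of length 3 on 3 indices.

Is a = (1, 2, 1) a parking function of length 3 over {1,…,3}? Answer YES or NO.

Rearranged: b = (1, 1, 2).
  b_1=1 ≤ 1
  b_2=1 ≤ 2
  b_3=2 ≤ 3
All bounds hold ⇒ YES

YES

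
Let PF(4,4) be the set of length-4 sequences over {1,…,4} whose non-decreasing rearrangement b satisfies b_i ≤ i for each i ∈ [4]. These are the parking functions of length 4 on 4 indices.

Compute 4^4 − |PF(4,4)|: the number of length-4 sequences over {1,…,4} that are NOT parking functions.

131

Count = (5−4)·5^(4−1) = 1 · 125 = 125
One tuple (4,4,4,3) → sorted (3,4,4,4): b_1=3>1, not a PF.
Total 256; non-PF = 256−125 = 131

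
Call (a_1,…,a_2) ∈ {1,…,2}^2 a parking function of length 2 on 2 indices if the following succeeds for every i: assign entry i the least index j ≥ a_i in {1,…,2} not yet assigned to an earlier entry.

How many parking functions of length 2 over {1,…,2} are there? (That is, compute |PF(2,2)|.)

3

|PF(2,2)| = (3−2)·3^(2−1) = 1·3 = 3 [KW]
E.g. (1,1) → sorted (1,1): b_i ≤ i ∀i, a PF.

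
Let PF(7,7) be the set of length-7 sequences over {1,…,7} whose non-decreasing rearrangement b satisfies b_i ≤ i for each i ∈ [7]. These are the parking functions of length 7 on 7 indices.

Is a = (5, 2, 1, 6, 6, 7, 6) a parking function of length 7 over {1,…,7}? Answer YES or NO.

Order a: b = (1, 2, 5, 6, 6, 6, 7).
  b_1=1 ≤ 1
  b_2=2 ≤ 2
  b_3=5 > 3
  fails at i=3 ⇒ NO

NO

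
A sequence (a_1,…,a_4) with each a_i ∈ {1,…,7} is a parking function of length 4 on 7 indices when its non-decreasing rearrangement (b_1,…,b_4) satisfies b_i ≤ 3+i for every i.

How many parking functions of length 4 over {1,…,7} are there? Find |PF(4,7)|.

|PF(4,7)| = (7−4+1)·(7+1)^(4−1) = 4 · 512 = 2048 (Pollak)
One tuple (5,3,7,5) → sorted (3,5,5,7): b_i ≤ 3+i ∀i, a PF.

2048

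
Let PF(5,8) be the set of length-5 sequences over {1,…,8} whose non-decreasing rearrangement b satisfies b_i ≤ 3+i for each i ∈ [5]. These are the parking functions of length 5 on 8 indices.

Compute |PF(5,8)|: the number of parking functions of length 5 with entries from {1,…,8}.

26244

Count = 4·9^4 = 4 · 6561 = 26244 (Konheim–Weiss)
One tuple (6,2,2,8,2) → sorted (2,2,2,6,8): b_i ≤ 3+i ∀i, a PF.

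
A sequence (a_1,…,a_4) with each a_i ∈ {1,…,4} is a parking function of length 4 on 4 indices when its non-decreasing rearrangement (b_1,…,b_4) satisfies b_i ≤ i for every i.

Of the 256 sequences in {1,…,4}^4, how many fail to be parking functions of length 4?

#PF = (4−4+1)·(4+1)^(4−1) = 1×125 = 125 (Konheim–Weiss)
Check (2,3,4,3) → sorted (2,3,3,4): b_1=2>1, not a PF.
Total 256; non-PF = 256−125 = 131

131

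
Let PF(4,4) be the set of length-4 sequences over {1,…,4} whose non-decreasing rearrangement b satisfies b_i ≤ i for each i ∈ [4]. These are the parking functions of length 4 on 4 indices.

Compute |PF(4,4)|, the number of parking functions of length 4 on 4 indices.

|PF| = (4+1−4)·(4+1)^{4−1} = 1 · 125 = 125 (Pollak)
Check (4,1,1,2) → sorted (1,1,2,4): b_i ≤ i ∀i, a PF.

125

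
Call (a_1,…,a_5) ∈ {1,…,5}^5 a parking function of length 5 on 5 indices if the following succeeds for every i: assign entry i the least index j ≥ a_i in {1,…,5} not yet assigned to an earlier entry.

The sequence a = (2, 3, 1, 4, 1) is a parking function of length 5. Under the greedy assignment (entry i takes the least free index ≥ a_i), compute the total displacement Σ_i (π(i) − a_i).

Σπ = 15 ({1..5} each once); Σa = 2+3+1+4+1 = 11; disp = 15−11 = 4.

4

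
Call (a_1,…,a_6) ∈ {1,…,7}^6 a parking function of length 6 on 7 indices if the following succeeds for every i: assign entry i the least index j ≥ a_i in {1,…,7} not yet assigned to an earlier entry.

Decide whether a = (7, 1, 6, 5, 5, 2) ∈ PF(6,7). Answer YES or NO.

Rearranged: b = (1, 2, 5, 5, 6, 7).
  b_1=1 ≤ 2
  b_2=2 ≤ 3
  b_3=5 > 4
  fails at i=3 ⇒ NO

NO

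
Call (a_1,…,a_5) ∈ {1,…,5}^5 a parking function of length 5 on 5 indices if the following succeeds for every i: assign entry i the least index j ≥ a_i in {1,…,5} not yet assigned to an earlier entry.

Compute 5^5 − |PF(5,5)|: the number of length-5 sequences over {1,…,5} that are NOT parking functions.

1829

#PF = (5+1−5)·(5+1)^{5−1} = 1×1296 = 1296 (Konheim–Weiss)
E.g. (3,4,5,4,2) → sorted (2,3,4,4,5): b_1=2>1, not a PF.
So 3125 − 1296 = 1829 fail.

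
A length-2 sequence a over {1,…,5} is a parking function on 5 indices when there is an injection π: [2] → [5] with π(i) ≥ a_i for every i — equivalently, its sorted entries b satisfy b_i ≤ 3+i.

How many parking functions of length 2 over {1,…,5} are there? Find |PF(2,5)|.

24

#PF = (6−2)·6^(2−1) = 4×6 = 24
Check (3,5) → sorted (3,5): b_i ≤ 3+i ∀i, a PF.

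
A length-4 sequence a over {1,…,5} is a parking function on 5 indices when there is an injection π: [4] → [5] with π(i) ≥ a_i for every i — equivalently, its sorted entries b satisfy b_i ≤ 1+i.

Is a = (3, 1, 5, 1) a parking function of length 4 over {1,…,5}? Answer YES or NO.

YES

Rearranged: b = (1, 1, 3, 5).
  b_1=1 ≤ 2
  b_2=1 ≤ 3
  b_3=3 ≤ 4
  b_4=5 ≤ 5
All bounds hold ⇒ YES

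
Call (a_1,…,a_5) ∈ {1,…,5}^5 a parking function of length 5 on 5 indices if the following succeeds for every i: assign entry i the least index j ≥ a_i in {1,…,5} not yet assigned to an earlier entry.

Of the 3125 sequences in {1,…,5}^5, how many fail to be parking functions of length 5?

#PF = (5+1−5)·(5+1)^{5−1} = 1×1296 = 1296 (Konheim–Weiss)
Check (5,5,5,4,4) → sorted (4,4,5,5,5): b_1=4>1, not a PF.
Total 3125; non-PF = 3125−1296 = 1829

1829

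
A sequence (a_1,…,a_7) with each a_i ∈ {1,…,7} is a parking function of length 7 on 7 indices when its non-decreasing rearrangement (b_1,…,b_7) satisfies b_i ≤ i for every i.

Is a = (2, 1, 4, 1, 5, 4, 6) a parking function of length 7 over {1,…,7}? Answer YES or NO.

YES

Order a: b = (1, 1, 2, 4, 4, 5, 6).
  b_1=1 ≤ 1
  b_2=1 ≤ 2
  b_3=2 ≤ 3
  b_4=4 ≤ 4
  b_5=4 ≤ 5
  b_6=5 ≤ 6
  b_7=6 ≤ 7
All bounds hold ⇒ YES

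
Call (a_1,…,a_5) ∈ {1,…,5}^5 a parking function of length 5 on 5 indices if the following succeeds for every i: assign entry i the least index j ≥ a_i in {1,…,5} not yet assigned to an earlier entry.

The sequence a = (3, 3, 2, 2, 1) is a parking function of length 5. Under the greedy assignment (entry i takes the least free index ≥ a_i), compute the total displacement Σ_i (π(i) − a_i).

Σπ = 15 ({1..5} each once); Σa = 3+3+2+2+1 = 11; disp = 15−11 = 4.

4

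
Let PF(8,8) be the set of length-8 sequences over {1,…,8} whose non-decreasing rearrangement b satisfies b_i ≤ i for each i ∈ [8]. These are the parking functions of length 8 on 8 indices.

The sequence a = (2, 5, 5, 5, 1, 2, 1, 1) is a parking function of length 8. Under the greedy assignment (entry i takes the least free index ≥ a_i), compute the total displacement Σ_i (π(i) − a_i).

Σπ = 36 ({1..8} each once); Σa = 2+5+5+5+1+2+1+1 = 22; disp = 36−22 = 14.

14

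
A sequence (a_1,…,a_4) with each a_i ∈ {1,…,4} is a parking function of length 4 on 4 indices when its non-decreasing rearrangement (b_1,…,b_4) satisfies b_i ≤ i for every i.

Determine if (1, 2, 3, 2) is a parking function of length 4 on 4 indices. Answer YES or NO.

YES

Rearranged: b = (1, 2, 2, 3).
  b_1=1 ≤ 1
  b_2=2 ≤ 2
  b_3=2 ≤ 3
  b_4=3 ≤ 4
All bounds hold ⇒ YES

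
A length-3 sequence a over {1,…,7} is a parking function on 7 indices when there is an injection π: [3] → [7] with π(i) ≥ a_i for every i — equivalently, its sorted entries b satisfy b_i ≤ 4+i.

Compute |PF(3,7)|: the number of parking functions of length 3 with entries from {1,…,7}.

|PF| = (7+1−3)·(7+1)^{3−1} = 5 · 64 = 320 (Konheim–Weiss)
Example (3,1,4) → sorted (1,3,4): b_i ≤ 4+i ∀i, a PF.

320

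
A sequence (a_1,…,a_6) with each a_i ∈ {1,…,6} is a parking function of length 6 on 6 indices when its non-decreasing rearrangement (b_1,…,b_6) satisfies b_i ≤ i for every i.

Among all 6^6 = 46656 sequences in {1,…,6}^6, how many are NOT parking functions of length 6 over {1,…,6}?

|PF(6,6)| = 1·7^5 = 1 · 16807 = 16807
Example (6,6,5,3,1,5) → sorted (1,3,5,5,6,6): b_2=3>2, not a PF.
Total 46656; non-PF = 46656−16807 = 29849

29849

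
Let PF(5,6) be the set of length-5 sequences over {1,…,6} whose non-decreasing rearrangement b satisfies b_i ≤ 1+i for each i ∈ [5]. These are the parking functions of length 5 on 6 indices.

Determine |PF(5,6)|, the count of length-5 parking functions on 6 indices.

4802

Count = (6+1−5)·(6+1)^{5−1} = 2×2401 = 4802 (Konheim–Weiss)
Example (2,4,1,3,1) → sorted (1,1,2,3,4): b_i ≤ 1+i ∀i, a PF.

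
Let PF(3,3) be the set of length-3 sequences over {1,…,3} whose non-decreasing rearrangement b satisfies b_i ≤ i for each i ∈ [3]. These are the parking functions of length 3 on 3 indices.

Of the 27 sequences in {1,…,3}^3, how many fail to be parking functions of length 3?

11

|PF| = (3−3+1)·(3+1)^(3−1) = 1·16 = 16 [KW]
E.g. (3,1,3) → sorted (1,3,3): b_2=3>2, not a PF.
So 27 − 16 = 11 fail.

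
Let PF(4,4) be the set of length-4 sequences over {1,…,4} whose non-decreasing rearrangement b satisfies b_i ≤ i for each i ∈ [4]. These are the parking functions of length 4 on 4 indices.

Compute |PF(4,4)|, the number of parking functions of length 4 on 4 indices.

125

Count = (4+1−4)·(4+1)^{4−1} = 1·125 = 125 [KW]
Example (1,3,2,1) → sorted (1,1,2,3): b_i ≤ i ∀i, a PF.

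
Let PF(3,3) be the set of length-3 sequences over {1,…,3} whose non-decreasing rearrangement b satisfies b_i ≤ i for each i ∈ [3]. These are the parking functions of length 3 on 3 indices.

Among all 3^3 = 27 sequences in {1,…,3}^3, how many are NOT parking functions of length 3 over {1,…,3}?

11

Count = (3+1−3)·(3+1)^{3−1} = 1×16 = 16 [KW]
Example (3,2,3) → sorted (2,3,3): b_1=2>1, not a PF.
So 27 − 16 = 11 fail.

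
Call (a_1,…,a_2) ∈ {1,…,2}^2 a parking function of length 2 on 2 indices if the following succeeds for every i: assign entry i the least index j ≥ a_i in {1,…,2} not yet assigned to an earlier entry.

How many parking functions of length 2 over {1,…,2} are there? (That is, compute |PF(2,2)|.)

3

|PF(2,2)| = 1·3^1 = 1·3 = 3 (Konheim–Weiss)
One tuple (1,1) → sorted (1,1): b_i ≤ i ∀i, a PF.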